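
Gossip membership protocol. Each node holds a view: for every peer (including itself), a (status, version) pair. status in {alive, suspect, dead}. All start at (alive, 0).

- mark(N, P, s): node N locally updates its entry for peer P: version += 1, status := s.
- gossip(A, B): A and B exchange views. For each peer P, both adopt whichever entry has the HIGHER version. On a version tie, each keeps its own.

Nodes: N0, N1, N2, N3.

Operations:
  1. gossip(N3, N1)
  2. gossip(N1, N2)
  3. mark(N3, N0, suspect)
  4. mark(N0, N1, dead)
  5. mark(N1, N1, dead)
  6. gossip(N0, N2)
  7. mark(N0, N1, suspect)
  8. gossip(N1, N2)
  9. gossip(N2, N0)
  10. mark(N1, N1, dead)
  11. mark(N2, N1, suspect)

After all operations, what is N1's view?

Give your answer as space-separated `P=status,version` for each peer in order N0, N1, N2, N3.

Op 1: gossip N3<->N1 -> N3.N0=(alive,v0) N3.N1=(alive,v0) N3.N2=(alive,v0) N3.N3=(alive,v0) | N1.N0=(alive,v0) N1.N1=(alive,v0) N1.N2=(alive,v0) N1.N3=(alive,v0)
Op 2: gossip N1<->N2 -> N1.N0=(alive,v0) N1.N1=(alive,v0) N1.N2=(alive,v0) N1.N3=(alive,v0) | N2.N0=(alive,v0) N2.N1=(alive,v0) N2.N2=(alive,v0) N2.N3=(alive,v0)
Op 3: N3 marks N0=suspect -> (suspect,v1)
Op 4: N0 marks N1=dead -> (dead,v1)
Op 5: N1 marks N1=dead -> (dead,v1)
Op 6: gossip N0<->N2 -> N0.N0=(alive,v0) N0.N1=(dead,v1) N0.N2=(alive,v0) N0.N3=(alive,v0) | N2.N0=(alive,v0) N2.N1=(dead,v1) N2.N2=(alive,v0) N2.N3=(alive,v0)
Op 7: N0 marks N1=suspect -> (suspect,v2)
Op 8: gossip N1<->N2 -> N1.N0=(alive,v0) N1.N1=(dead,v1) N1.N2=(alive,v0) N1.N3=(alive,v0) | N2.N0=(alive,v0) N2.N1=(dead,v1) N2.N2=(alive,v0) N2.N3=(alive,v0)
Op 9: gossip N2<->N0 -> N2.N0=(alive,v0) N2.N1=(suspect,v2) N2.N2=(alive,v0) N2.N3=(alive,v0) | N0.N0=(alive,v0) N0.N1=(suspect,v2) N0.N2=(alive,v0) N0.N3=(alive,v0)
Op 10: N1 marks N1=dead -> (dead,v2)
Op 11: N2 marks N1=suspect -> (suspect,v3)

Answer: N0=alive,0 N1=dead,2 N2=alive,0 N3=alive,0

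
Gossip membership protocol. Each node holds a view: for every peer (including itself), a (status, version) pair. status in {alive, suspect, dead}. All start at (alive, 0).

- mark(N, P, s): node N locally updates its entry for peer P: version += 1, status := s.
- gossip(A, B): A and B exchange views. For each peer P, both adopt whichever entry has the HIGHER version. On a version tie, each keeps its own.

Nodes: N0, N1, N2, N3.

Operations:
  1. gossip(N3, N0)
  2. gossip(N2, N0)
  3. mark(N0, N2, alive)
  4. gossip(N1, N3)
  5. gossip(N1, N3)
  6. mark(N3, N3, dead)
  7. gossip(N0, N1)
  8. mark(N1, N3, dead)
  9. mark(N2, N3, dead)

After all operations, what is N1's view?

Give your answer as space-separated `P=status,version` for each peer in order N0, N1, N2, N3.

Answer: N0=alive,0 N1=alive,0 N2=alive,1 N3=dead,1

Derivation:
Op 1: gossip N3<->N0 -> N3.N0=(alive,v0) N3.N1=(alive,v0) N3.N2=(alive,v0) N3.N3=(alive,v0) | N0.N0=(alive,v0) N0.N1=(alive,v0) N0.N2=(alive,v0) N0.N3=(alive,v0)
Op 2: gossip N2<->N0 -> N2.N0=(alive,v0) N2.N1=(alive,v0) N2.N2=(alive,v0) N2.N3=(alive,v0) | N0.N0=(alive,v0) N0.N1=(alive,v0) N0.N2=(alive,v0) N0.N3=(alive,v0)
Op 3: N0 marks N2=alive -> (alive,v1)
Op 4: gossip N1<->N3 -> N1.N0=(alive,v0) N1.N1=(alive,v0) N1.N2=(alive,v0) N1.N3=(alive,v0) | N3.N0=(alive,v0) N3.N1=(alive,v0) N3.N2=(alive,v0) N3.N3=(alive,v0)
Op 5: gossip N1<->N3 -> N1.N0=(alive,v0) N1.N1=(alive,v0) N1.N2=(alive,v0) N1.N3=(alive,v0) | N3.N0=(alive,v0) N3.N1=(alive,v0) N3.N2=(alive,v0) N3.N3=(alive,v0)
Op 6: N3 marks N3=dead -> (dead,v1)
Op 7: gossip N0<->N1 -> N0.N0=(alive,v0) N0.N1=(alive,v0) N0.N2=(alive,v1) N0.N3=(alive,v0) | N1.N0=(alive,v0) N1.N1=(alive,v0) N1.N2=(alive,v1) N1.N3=(alive,v0)
Op 8: N1 marks N3=dead -> (dead,v1)
Op 9: N2 marks N3=dead -> (dead,v1)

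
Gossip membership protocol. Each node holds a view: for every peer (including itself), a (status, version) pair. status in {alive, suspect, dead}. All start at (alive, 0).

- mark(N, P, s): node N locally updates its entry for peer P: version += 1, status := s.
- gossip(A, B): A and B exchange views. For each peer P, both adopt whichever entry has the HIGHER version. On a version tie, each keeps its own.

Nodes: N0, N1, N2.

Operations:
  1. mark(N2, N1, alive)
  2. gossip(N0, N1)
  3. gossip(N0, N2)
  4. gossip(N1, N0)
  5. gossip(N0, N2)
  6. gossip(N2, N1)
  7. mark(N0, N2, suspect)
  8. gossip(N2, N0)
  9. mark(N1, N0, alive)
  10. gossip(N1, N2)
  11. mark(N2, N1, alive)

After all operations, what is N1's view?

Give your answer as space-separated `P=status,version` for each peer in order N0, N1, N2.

Op 1: N2 marks N1=alive -> (alive,v1)
Op 2: gossip N0<->N1 -> N0.N0=(alive,v0) N0.N1=(alive,v0) N0.N2=(alive,v0) | N1.N0=(alive,v0) N1.N1=(alive,v0) N1.N2=(alive,v0)
Op 3: gossip N0<->N2 -> N0.N0=(alive,v0) N0.N1=(alive,v1) N0.N2=(alive,v0) | N2.N0=(alive,v0) N2.N1=(alive,v1) N2.N2=(alive,v0)
Op 4: gossip N1<->N0 -> N1.N0=(alive,v0) N1.N1=(alive,v1) N1.N2=(alive,v0) | N0.N0=(alive,v0) N0.N1=(alive,v1) N0.N2=(alive,v0)
Op 5: gossip N0<->N2 -> N0.N0=(alive,v0) N0.N1=(alive,v1) N0.N2=(alive,v0) | N2.N0=(alive,v0) N2.N1=(alive,v1) N2.N2=(alive,v0)
Op 6: gossip N2<->N1 -> N2.N0=(alive,v0) N2.N1=(alive,v1) N2.N2=(alive,v0) | N1.N0=(alive,v0) N1.N1=(alive,v1) N1.N2=(alive,v0)
Op 7: N0 marks N2=suspect -> (suspect,v1)
Op 8: gossip N2<->N0 -> N2.N0=(alive,v0) N2.N1=(alive,v1) N2.N2=(suspect,v1) | N0.N0=(alive,v0) N0.N1=(alive,v1) N0.N2=(suspect,v1)
Op 9: N1 marks N0=alive -> (alive,v1)
Op 10: gossip N1<->N2 -> N1.N0=(alive,v1) N1.N1=(alive,v1) N1.N2=(suspect,v1) | N2.N0=(alive,v1) N2.N1=(alive,v1) N2.N2=(suspect,v1)
Op 11: N2 marks N1=alive -> (alive,v2)

Answer: N0=alive,1 N1=alive,1 N2=suspect,1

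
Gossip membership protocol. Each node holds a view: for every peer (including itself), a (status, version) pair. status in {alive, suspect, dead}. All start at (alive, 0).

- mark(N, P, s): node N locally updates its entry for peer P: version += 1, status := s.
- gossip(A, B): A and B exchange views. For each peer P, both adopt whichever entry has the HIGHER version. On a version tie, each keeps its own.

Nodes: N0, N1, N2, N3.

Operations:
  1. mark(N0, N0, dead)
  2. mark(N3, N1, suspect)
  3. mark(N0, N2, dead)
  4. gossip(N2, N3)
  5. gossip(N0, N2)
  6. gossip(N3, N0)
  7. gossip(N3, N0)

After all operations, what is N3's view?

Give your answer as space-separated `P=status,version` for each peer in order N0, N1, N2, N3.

Op 1: N0 marks N0=dead -> (dead,v1)
Op 2: N3 marks N1=suspect -> (suspect,v1)
Op 3: N0 marks N2=dead -> (dead,v1)
Op 4: gossip N2<->N3 -> N2.N0=(alive,v0) N2.N1=(suspect,v1) N2.N2=(alive,v0) N2.N3=(alive,v0) | N3.N0=(alive,v0) N3.N1=(suspect,v1) N3.N2=(alive,v0) N3.N3=(alive,v0)
Op 5: gossip N0<->N2 -> N0.N0=(dead,v1) N0.N1=(suspect,v1) N0.N2=(dead,v1) N0.N3=(alive,v0) | N2.N0=(dead,v1) N2.N1=(suspect,v1) N2.N2=(dead,v1) N2.N3=(alive,v0)
Op 6: gossip N3<->N0 -> N3.N0=(dead,v1) N3.N1=(suspect,v1) N3.N2=(dead,v1) N3.N3=(alive,v0) | N0.N0=(dead,v1) N0.N1=(suspect,v1) N0.N2=(dead,v1) N0.N3=(alive,v0)
Op 7: gossip N3<->N0 -> N3.N0=(dead,v1) N3.N1=(suspect,v1) N3.N2=(dead,v1) N3.N3=(alive,v0) | N0.N0=(dead,v1) N0.N1=(suspect,v1) N0.N2=(dead,v1) N0.N3=(alive,v0)

Answer: N0=dead,1 N1=suspect,1 N2=dead,1 N3=alive,0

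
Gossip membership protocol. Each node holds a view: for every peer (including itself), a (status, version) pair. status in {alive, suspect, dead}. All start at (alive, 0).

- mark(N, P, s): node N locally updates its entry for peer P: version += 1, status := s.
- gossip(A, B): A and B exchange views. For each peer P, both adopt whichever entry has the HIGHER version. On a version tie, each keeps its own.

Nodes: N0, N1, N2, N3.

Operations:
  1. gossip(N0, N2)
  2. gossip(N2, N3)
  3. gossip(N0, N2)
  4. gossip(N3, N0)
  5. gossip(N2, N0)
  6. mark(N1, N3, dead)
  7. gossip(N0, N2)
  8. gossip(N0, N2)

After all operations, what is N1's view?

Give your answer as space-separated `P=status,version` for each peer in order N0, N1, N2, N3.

Answer: N0=alive,0 N1=alive,0 N2=alive,0 N3=dead,1

Derivation:
Op 1: gossip N0<->N2 -> N0.N0=(alive,v0) N0.N1=(alive,v0) N0.N2=(alive,v0) N0.N3=(alive,v0) | N2.N0=(alive,v0) N2.N1=(alive,v0) N2.N2=(alive,v0) N2.N3=(alive,v0)
Op 2: gossip N2<->N3 -> N2.N0=(alive,v0) N2.N1=(alive,v0) N2.N2=(alive,v0) N2.N3=(alive,v0) | N3.N0=(alive,v0) N3.N1=(alive,v0) N3.N2=(alive,v0) N3.N3=(alive,v0)
Op 3: gossip N0<->N2 -> N0.N0=(alive,v0) N0.N1=(alive,v0) N0.N2=(alive,v0) N0.N3=(alive,v0) | N2.N0=(alive,v0) N2.N1=(alive,v0) N2.N2=(alive,v0) N2.N3=(alive,v0)
Op 4: gossip N3<->N0 -> N3.N0=(alive,v0) N3.N1=(alive,v0) N3.N2=(alive,v0) N3.N3=(alive,v0) | N0.N0=(alive,v0) N0.N1=(alive,v0) N0.N2=(alive,v0) N0.N3=(alive,v0)
Op 5: gossip N2<->N0 -> N2.N0=(alive,v0) N2.N1=(alive,v0) N2.N2=(alive,v0) N2.N3=(alive,v0) | N0.N0=(alive,v0) N0.N1=(alive,v0) N0.N2=(alive,v0) N0.N3=(alive,v0)
Op 6: N1 marks N3=dead -> (dead,v1)
Op 7: gossip N0<->N2 -> N0.N0=(alive,v0) N0.N1=(alive,v0) N0.N2=(alive,v0) N0.N3=(alive,v0) | N2.N0=(alive,v0) N2.N1=(alive,v0) N2.N2=(alive,v0) N2.N3=(alive,v0)
Op 8: gossip N0<->N2 -> N0.N0=(alive,v0) N0.N1=(alive,v0) N0.N2=(alive,v0) N0.N3=(alive,v0) | N2.N0=(alive,v0) N2.N1=(alive,v0) N2.N2=(alive,v0) N2.N3=(alive,v0)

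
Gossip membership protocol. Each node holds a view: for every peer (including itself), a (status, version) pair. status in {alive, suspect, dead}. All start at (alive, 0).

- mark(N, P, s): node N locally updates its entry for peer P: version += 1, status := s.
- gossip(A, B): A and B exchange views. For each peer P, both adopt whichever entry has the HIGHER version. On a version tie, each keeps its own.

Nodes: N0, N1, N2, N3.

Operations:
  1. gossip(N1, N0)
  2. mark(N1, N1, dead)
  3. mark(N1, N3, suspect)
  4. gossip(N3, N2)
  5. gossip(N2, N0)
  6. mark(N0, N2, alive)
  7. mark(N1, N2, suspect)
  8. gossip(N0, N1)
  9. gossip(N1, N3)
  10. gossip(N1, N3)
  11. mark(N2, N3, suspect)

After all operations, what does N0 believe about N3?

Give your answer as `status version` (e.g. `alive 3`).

Op 1: gossip N1<->N0 -> N1.N0=(alive,v0) N1.N1=(alive,v0) N1.N2=(alive,v0) N1.N3=(alive,v0) | N0.N0=(alive,v0) N0.N1=(alive,v0) N0.N2=(alive,v0) N0.N3=(alive,v0)
Op 2: N1 marks N1=dead -> (dead,v1)
Op 3: N1 marks N3=suspect -> (suspect,v1)
Op 4: gossip N3<->N2 -> N3.N0=(alive,v0) N3.N1=(alive,v0) N3.N2=(alive,v0) N3.N3=(alive,v0) | N2.N0=(alive,v0) N2.N1=(alive,v0) N2.N2=(alive,v0) N2.N3=(alive,v0)
Op 5: gossip N2<->N0 -> N2.N0=(alive,v0) N2.N1=(alive,v0) N2.N2=(alive,v0) N2.N3=(alive,v0) | N0.N0=(alive,v0) N0.N1=(alive,v0) N0.N2=(alive,v0) N0.N3=(alive,v0)
Op 6: N0 marks N2=alive -> (alive,v1)
Op 7: N1 marks N2=suspect -> (suspect,v1)
Op 8: gossip N0<->N1 -> N0.N0=(alive,v0) N0.N1=(dead,v1) N0.N2=(alive,v1) N0.N3=(suspect,v1) | N1.N0=(alive,v0) N1.N1=(dead,v1) N1.N2=(suspect,v1) N1.N3=(suspect,v1)
Op 9: gossip N1<->N3 -> N1.N0=(alive,v0) N1.N1=(dead,v1) N1.N2=(suspect,v1) N1.N3=(suspect,v1) | N3.N0=(alive,v0) N3.N1=(dead,v1) N3.N2=(suspect,v1) N3.N3=(suspect,v1)
Op 10: gossip N1<->N3 -> N1.N0=(alive,v0) N1.N1=(dead,v1) N1.N2=(suspect,v1) N1.N3=(suspect,v1) | N3.N0=(alive,v0) N3.N1=(dead,v1) N3.N2=(suspect,v1) N3.N3=(suspect,v1)
Op 11: N2 marks N3=suspect -> (suspect,v1)

Answer: suspect 1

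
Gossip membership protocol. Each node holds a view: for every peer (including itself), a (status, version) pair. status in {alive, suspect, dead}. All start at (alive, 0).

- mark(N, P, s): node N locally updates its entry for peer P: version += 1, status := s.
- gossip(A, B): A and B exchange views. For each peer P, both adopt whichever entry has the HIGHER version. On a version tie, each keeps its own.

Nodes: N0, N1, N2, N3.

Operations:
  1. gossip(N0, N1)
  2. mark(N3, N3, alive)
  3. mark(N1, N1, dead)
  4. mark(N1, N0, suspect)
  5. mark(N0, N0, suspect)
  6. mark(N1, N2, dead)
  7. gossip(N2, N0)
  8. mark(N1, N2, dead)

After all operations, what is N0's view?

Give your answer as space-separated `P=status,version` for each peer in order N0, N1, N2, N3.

Op 1: gossip N0<->N1 -> N0.N0=(alive,v0) N0.N1=(alive,v0) N0.N2=(alive,v0) N0.N3=(alive,v0) | N1.N0=(alive,v0) N1.N1=(alive,v0) N1.N2=(alive,v0) N1.N3=(alive,v0)
Op 2: N3 marks N3=alive -> (alive,v1)
Op 3: N1 marks N1=dead -> (dead,v1)
Op 4: N1 marks N0=suspect -> (suspect,v1)
Op 5: N0 marks N0=suspect -> (suspect,v1)
Op 6: N1 marks N2=dead -> (dead,v1)
Op 7: gossip N2<->N0 -> N2.N0=(suspect,v1) N2.N1=(alive,v0) N2.N2=(alive,v0) N2.N3=(alive,v0) | N0.N0=(suspect,v1) N0.N1=(alive,v0) N0.N2=(alive,v0) N0.N3=(alive,v0)
Op 8: N1 marks N2=dead -> (dead,v2)

Answer: N0=suspect,1 N1=alive,0 N2=alive,0 N3=alive,0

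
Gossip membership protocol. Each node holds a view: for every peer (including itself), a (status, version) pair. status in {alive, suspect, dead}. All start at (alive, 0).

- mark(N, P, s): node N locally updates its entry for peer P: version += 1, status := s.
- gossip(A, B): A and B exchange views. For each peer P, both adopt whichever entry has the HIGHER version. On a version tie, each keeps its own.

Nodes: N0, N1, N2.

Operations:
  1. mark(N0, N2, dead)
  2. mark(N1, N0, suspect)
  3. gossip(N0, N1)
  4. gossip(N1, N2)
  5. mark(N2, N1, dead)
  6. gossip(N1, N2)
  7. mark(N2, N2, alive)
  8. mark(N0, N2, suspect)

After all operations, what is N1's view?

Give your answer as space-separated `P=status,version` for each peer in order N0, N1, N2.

Answer: N0=suspect,1 N1=dead,1 N2=dead,1

Derivation:
Op 1: N0 marks N2=dead -> (dead,v1)
Op 2: N1 marks N0=suspect -> (suspect,v1)
Op 3: gossip N0<->N1 -> N0.N0=(suspect,v1) N0.N1=(alive,v0) N0.N2=(dead,v1) | N1.N0=(suspect,v1) N1.N1=(alive,v0) N1.N2=(dead,v1)
Op 4: gossip N1<->N2 -> N1.N0=(suspect,v1) N1.N1=(alive,v0) N1.N2=(dead,v1) | N2.N0=(suspect,v1) N2.N1=(alive,v0) N2.N2=(dead,v1)
Op 5: N2 marks N1=dead -> (dead,v1)
Op 6: gossip N1<->N2 -> N1.N0=(suspect,v1) N1.N1=(dead,v1) N1.N2=(dead,v1) | N2.N0=(suspect,v1) N2.N1=(dead,v1) N2.N2=(dead,v1)
Op 7: N2 marks N2=alive -> (alive,v2)
Op 8: N0 marks N2=suspect -> (suspect,v2)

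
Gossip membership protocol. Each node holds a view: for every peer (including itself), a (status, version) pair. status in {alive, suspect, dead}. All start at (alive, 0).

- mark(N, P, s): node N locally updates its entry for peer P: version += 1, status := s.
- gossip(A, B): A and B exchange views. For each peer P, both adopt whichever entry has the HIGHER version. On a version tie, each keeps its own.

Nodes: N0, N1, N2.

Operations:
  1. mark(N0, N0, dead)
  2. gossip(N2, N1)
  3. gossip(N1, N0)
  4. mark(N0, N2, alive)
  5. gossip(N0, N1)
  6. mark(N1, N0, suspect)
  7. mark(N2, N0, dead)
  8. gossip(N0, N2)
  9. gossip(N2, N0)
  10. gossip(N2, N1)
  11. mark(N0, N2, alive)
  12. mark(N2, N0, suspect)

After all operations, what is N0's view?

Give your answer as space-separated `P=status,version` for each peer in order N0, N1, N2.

Op 1: N0 marks N0=dead -> (dead,v1)
Op 2: gossip N2<->N1 -> N2.N0=(alive,v0) N2.N1=(alive,v0) N2.N2=(alive,v0) | N1.N0=(alive,v0) N1.N1=(alive,v0) N1.N2=(alive,v0)
Op 3: gossip N1<->N0 -> N1.N0=(dead,v1) N1.N1=(alive,v0) N1.N2=(alive,v0) | N0.N0=(dead,v1) N0.N1=(alive,v0) N0.N2=(alive,v0)
Op 4: N0 marks N2=alive -> (alive,v1)
Op 5: gossip N0<->N1 -> N0.N0=(dead,v1) N0.N1=(alive,v0) N0.N2=(alive,v1) | N1.N0=(dead,v1) N1.N1=(alive,v0) N1.N2=(alive,v1)
Op 6: N1 marks N0=suspect -> (suspect,v2)
Op 7: N2 marks N0=dead -> (dead,v1)
Op 8: gossip N0<->N2 -> N0.N0=(dead,v1) N0.N1=(alive,v0) N0.N2=(alive,v1) | N2.N0=(dead,v1) N2.N1=(alive,v0) N2.N2=(alive,v1)
Op 9: gossip N2<->N0 -> N2.N0=(dead,v1) N2.N1=(alive,v0) N2.N2=(alive,v1) | N0.N0=(dead,v1) N0.N1=(alive,v0) N0.N2=(alive,v1)
Op 10: gossip N2<->N1 -> N2.N0=(suspect,v2) N2.N1=(alive,v0) N2.N2=(alive,v1) | N1.N0=(suspect,v2) N1.N1=(alive,v0) N1.N2=(alive,v1)
Op 11: N0 marks N2=alive -> (alive,v2)
Op 12: N2 marks N0=suspect -> (suspect,v3)

Answer: N0=dead,1 N1=alive,0 N2=alive,2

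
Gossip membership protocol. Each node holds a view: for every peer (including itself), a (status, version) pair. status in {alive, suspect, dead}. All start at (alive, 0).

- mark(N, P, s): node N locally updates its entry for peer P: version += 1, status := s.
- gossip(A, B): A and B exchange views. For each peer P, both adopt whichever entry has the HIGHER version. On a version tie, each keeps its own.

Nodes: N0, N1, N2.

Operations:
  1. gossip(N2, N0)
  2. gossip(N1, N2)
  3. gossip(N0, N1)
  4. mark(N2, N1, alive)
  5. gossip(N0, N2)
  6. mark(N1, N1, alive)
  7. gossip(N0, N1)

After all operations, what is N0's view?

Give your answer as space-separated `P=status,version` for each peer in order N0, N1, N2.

Answer: N0=alive,0 N1=alive,1 N2=alive,0

Derivation:
Op 1: gossip N2<->N0 -> N2.N0=(alive,v0) N2.N1=(alive,v0) N2.N2=(alive,v0) | N0.N0=(alive,v0) N0.N1=(alive,v0) N0.N2=(alive,v0)
Op 2: gossip N1<->N2 -> N1.N0=(alive,v0) N1.N1=(alive,v0) N1.N2=(alive,v0) | N2.N0=(alive,v0) N2.N1=(alive,v0) N2.N2=(alive,v0)
Op 3: gossip N0<->N1 -> N0.N0=(alive,v0) N0.N1=(alive,v0) N0.N2=(alive,v0) | N1.N0=(alive,v0) N1.N1=(alive,v0) N1.N2=(alive,v0)
Op 4: N2 marks N1=alive -> (alive,v1)
Op 5: gossip N0<->N2 -> N0.N0=(alive,v0) N0.N1=(alive,v1) N0.N2=(alive,v0) | N2.N0=(alive,v0) N2.N1=(alive,v1) N2.N2=(alive,v0)
Op 6: N1 marks N1=alive -> (alive,v1)
Op 7: gossip N0<->N1 -> N0.N0=(alive,v0) N0.N1=(alive,v1) N0.N2=(alive,v0) | N1.N0=(alive,v0) N1.N1=(alive,v1) N1.N2=(alive,v0)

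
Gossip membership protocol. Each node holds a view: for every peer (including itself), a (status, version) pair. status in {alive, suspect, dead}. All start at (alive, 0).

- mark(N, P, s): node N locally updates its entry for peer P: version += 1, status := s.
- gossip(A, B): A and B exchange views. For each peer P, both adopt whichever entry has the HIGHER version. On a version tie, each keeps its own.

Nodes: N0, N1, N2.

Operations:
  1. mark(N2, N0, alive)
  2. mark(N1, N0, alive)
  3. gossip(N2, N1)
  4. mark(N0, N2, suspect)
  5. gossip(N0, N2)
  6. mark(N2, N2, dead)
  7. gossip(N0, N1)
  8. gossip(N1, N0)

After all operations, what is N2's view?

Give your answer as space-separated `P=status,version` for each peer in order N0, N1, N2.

Op 1: N2 marks N0=alive -> (alive,v1)
Op 2: N1 marks N0=alive -> (alive,v1)
Op 3: gossip N2<->N1 -> N2.N0=(alive,v1) N2.N1=(alive,v0) N2.N2=(alive,v0) | N1.N0=(alive,v1) N1.N1=(alive,v0) N1.N2=(alive,v0)
Op 4: N0 marks N2=suspect -> (suspect,v1)
Op 5: gossip N0<->N2 -> N0.N0=(alive,v1) N0.N1=(alive,v0) N0.N2=(suspect,v1) | N2.N0=(alive,v1) N2.N1=(alive,v0) N2.N2=(suspect,v1)
Op 6: N2 marks N2=dead -> (dead,v2)
Op 7: gossip N0<->N1 -> N0.N0=(alive,v1) N0.N1=(alive,v0) N0.N2=(suspect,v1) | N1.N0=(alive,v1) N1.N1=(alive,v0) N1.N2=(suspect,v1)
Op 8: gossip N1<->N0 -> N1.N0=(alive,v1) N1.N1=(alive,v0) N1.N2=(suspect,v1) | N0.N0=(alive,v1) N0.N1=(alive,v0) N0.N2=(suspect,v1)

Answer: N0=alive,1 N1=alive,0 N2=dead,2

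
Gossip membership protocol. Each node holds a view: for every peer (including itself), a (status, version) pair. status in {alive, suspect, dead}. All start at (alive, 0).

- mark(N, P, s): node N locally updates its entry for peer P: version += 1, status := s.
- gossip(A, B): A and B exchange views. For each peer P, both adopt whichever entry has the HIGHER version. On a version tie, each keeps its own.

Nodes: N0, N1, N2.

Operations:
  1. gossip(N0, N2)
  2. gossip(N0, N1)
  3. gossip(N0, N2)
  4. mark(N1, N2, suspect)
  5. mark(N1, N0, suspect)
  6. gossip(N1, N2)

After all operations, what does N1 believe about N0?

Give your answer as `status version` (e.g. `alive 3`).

Op 1: gossip N0<->N2 -> N0.N0=(alive,v0) N0.N1=(alive,v0) N0.N2=(alive,v0) | N2.N0=(alive,v0) N2.N1=(alive,v0) N2.N2=(alive,v0)
Op 2: gossip N0<->N1 -> N0.N0=(alive,v0) N0.N1=(alive,v0) N0.N2=(alive,v0) | N1.N0=(alive,v0) N1.N1=(alive,v0) N1.N2=(alive,v0)
Op 3: gossip N0<->N2 -> N0.N0=(alive,v0) N0.N1=(alive,v0) N0.N2=(alive,v0) | N2.N0=(alive,v0) N2.N1=(alive,v0) N2.N2=(alive,v0)
Op 4: N1 marks N2=suspect -> (suspect,v1)
Op 5: N1 marks N0=suspect -> (suspect,v1)
Op 6: gossip N1<->N2 -> N1.N0=(suspect,v1) N1.N1=(alive,v0) N1.N2=(suspect,v1) | N2.N0=(suspect,v1) N2.N1=(alive,v0) N2.N2=(suspect,v1)

Answer: suspect 1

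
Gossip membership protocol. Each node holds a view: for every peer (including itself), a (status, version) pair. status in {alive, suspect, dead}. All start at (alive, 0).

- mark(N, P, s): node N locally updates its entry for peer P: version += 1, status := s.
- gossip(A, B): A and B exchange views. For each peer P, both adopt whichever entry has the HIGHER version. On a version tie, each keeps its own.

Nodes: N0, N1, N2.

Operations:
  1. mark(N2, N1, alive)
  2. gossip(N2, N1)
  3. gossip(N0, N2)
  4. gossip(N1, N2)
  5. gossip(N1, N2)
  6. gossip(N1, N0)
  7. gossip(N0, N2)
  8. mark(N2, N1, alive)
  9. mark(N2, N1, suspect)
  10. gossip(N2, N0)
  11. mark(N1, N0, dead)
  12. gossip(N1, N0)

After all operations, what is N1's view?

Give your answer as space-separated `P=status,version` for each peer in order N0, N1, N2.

Answer: N0=dead,1 N1=suspect,3 N2=alive,0

Derivation:
Op 1: N2 marks N1=alive -> (alive,v1)
Op 2: gossip N2<->N1 -> N2.N0=(alive,v0) N2.N1=(alive,v1) N2.N2=(alive,v0) | N1.N0=(alive,v0) N1.N1=(alive,v1) N1.N2=(alive,v0)
Op 3: gossip N0<->N2 -> N0.N0=(alive,v0) N0.N1=(alive,v1) N0.N2=(alive,v0) | N2.N0=(alive,v0) N2.N1=(alive,v1) N2.N2=(alive,v0)
Op 4: gossip N1<->N2 -> N1.N0=(alive,v0) N1.N1=(alive,v1) N1.N2=(alive,v0) | N2.N0=(alive,v0) N2.N1=(alive,v1) N2.N2=(alive,v0)
Op 5: gossip N1<->N2 -> N1.N0=(alive,v0) N1.N1=(alive,v1) N1.N2=(alive,v0) | N2.N0=(alive,v0) N2.N1=(alive,v1) N2.N2=(alive,v0)
Op 6: gossip N1<->N0 -> N1.N0=(alive,v0) N1.N1=(alive,v1) N1.N2=(alive,v0) | N0.N0=(alive,v0) N0.N1=(alive,v1) N0.N2=(alive,v0)
Op 7: gossip N0<->N2 -> N0.N0=(alive,v0) N0.N1=(alive,v1) N0.N2=(alive,v0) | N2.N0=(alive,v0) N2.N1=(alive,v1) N2.N2=(alive,v0)
Op 8: N2 marks N1=alive -> (alive,v2)
Op 9: N2 marks N1=suspect -> (suspect,v3)
Op 10: gossip N2<->N0 -> N2.N0=(alive,v0) N2.N1=(suspect,v3) N2.N2=(alive,v0) | N0.N0=(alive,v0) N0.N1=(suspect,v3) N0.N2=(alive,v0)
Op 11: N1 marks N0=dead -> (dead,v1)
Op 12: gossip N1<->N0 -> N1.N0=(dead,v1) N1.N1=(suspect,v3) N1.N2=(alive,v0) | N0.N0=(dead,v1) N0.N1=(suspect,v3) N0.N2=(alive,v0)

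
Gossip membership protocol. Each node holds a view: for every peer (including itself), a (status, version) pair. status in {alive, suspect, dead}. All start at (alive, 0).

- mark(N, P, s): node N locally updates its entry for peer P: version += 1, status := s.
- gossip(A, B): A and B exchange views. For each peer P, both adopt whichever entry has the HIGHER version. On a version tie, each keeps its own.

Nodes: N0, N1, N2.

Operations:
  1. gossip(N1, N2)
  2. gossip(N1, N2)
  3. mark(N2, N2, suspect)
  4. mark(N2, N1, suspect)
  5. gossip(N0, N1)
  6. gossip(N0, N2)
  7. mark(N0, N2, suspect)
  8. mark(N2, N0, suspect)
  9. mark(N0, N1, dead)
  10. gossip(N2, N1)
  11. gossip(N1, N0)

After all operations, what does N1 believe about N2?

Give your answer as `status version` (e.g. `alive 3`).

Op 1: gossip N1<->N2 -> N1.N0=(alive,v0) N1.N1=(alive,v0) N1.N2=(alive,v0) | N2.N0=(alive,v0) N2.N1=(alive,v0) N2.N2=(alive,v0)
Op 2: gossip N1<->N2 -> N1.N0=(alive,v0) N1.N1=(alive,v0) N1.N2=(alive,v0) | N2.N0=(alive,v0) N2.N1=(alive,v0) N2.N2=(alive,v0)
Op 3: N2 marks N2=suspect -> (suspect,v1)
Op 4: N2 marks N1=suspect -> (suspect,v1)
Op 5: gossip N0<->N1 -> N0.N0=(alive,v0) N0.N1=(alive,v0) N0.N2=(alive,v0) | N1.N0=(alive,v0) N1.N1=(alive,v0) N1.N2=(alive,v0)
Op 6: gossip N0<->N2 -> N0.N0=(alive,v0) N0.N1=(suspect,v1) N0.N2=(suspect,v1) | N2.N0=(alive,v0) N2.N1=(suspect,v1) N2.N2=(suspect,v1)
Op 7: N0 marks N2=suspect -> (suspect,v2)
Op 8: N2 marks N0=suspect -> (suspect,v1)
Op 9: N0 marks N1=dead -> (dead,v2)
Op 10: gossip N2<->N1 -> N2.N0=(suspect,v1) N2.N1=(suspect,v1) N2.N2=(suspect,v1) | N1.N0=(suspect,v1) N1.N1=(suspect,v1) N1.N2=(suspect,v1)
Op 11: gossip N1<->N0 -> N1.N0=(suspect,v1) N1.N1=(dead,v2) N1.N2=(suspect,v2) | N0.N0=(suspect,v1) N0.N1=(dead,v2) N0.N2=(suspect,v2)

Answer: suspect 2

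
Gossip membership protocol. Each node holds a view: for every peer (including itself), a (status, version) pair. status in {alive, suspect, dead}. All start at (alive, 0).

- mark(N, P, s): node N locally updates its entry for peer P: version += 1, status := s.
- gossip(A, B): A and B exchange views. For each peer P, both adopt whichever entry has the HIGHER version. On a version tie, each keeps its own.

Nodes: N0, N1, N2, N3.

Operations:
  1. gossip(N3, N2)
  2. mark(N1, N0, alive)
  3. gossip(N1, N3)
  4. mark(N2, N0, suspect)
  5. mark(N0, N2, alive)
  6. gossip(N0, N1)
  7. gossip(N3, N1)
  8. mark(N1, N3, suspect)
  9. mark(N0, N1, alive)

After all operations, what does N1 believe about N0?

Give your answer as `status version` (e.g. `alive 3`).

Op 1: gossip N3<->N2 -> N3.N0=(alive,v0) N3.N1=(alive,v0) N3.N2=(alive,v0) N3.N3=(alive,v0) | N2.N0=(alive,v0) N2.N1=(alive,v0) N2.N2=(alive,v0) N2.N3=(alive,v0)
Op 2: N1 marks N0=alive -> (alive,v1)
Op 3: gossip N1<->N3 -> N1.N0=(alive,v1) N1.N1=(alive,v0) N1.N2=(alive,v0) N1.N3=(alive,v0) | N3.N0=(alive,v1) N3.N1=(alive,v0) N3.N2=(alive,v0) N3.N3=(alive,v0)
Op 4: N2 marks N0=suspect -> (suspect,v1)
Op 5: N0 marks N2=alive -> (alive,v1)
Op 6: gossip N0<->N1 -> N0.N0=(alive,v1) N0.N1=(alive,v0) N0.N2=(alive,v1) N0.N3=(alive,v0) | N1.N0=(alive,v1) N1.N1=(alive,v0) N1.N2=(alive,v1) N1.N3=(alive,v0)
Op 7: gossip N3<->N1 -> N3.N0=(alive,v1) N3.N1=(alive,v0) N3.N2=(alive,v1) N3.N3=(alive,v0) | N1.N0=(alive,v1) N1.N1=(alive,v0) N1.N2=(alive,v1) N1.N3=(alive,v0)
Op 8: N1 marks N3=suspect -> (suspect,v1)
Op 9: N0 marks N1=alive -> (alive,v1)

Answer: alive 1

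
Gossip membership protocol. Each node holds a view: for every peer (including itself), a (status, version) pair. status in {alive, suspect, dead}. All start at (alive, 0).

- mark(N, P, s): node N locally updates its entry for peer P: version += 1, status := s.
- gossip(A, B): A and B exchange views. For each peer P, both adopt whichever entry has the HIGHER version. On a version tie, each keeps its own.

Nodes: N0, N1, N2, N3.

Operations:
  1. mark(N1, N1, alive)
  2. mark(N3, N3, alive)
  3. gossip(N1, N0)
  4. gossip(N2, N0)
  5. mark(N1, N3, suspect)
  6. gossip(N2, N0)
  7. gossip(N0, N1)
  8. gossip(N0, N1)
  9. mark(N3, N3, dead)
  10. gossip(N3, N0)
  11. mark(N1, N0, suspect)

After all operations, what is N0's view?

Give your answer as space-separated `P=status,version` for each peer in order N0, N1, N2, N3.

Answer: N0=alive,0 N1=alive,1 N2=alive,0 N3=dead,2

Derivation:
Op 1: N1 marks N1=alive -> (alive,v1)
Op 2: N3 marks N3=alive -> (alive,v1)
Op 3: gossip N1<->N0 -> N1.N0=(alive,v0) N1.N1=(alive,v1) N1.N2=(alive,v0) N1.N3=(alive,v0) | N0.N0=(alive,v0) N0.N1=(alive,v1) N0.N2=(alive,v0) N0.N3=(alive,v0)
Op 4: gossip N2<->N0 -> N2.N0=(alive,v0) N2.N1=(alive,v1) N2.N2=(alive,v0) N2.N3=(alive,v0) | N0.N0=(alive,v0) N0.N1=(alive,v1) N0.N2=(alive,v0) N0.N3=(alive,v0)
Op 5: N1 marks N3=suspect -> (suspect,v1)
Op 6: gossip N2<->N0 -> N2.N0=(alive,v0) N2.N1=(alive,v1) N2.N2=(alive,v0) N2.N3=(alive,v0) | N0.N0=(alive,v0) N0.N1=(alive,v1) N0.N2=(alive,v0) N0.N3=(alive,v0)
Op 7: gossip N0<->N1 -> N0.N0=(alive,v0) N0.N1=(alive,v1) N0.N2=(alive,v0) N0.N3=(suspect,v1) | N1.N0=(alive,v0) N1.N1=(alive,v1) N1.N2=(alive,v0) N1.N3=(suspect,v1)
Op 8: gossip N0<->N1 -> N0.N0=(alive,v0) N0.N1=(alive,v1) N0.N2=(alive,v0) N0.N3=(suspect,v1) | N1.N0=(alive,v0) N1.N1=(alive,v1) N1.N2=(alive,v0) N1.N3=(suspect,v1)
Op 9: N3 marks N3=dead -> (dead,v2)
Op 10: gossip N3<->N0 -> N3.N0=(alive,v0) N3.N1=(alive,v1) N3.N2=(alive,v0) N3.N3=(dead,v2) | N0.N0=(alive,v0) N0.N1=(alive,v1) N0.N2=(alive,v0) N0.N3=(dead,v2)
Op 11: N1 marks N0=suspect -> (suspect,v1)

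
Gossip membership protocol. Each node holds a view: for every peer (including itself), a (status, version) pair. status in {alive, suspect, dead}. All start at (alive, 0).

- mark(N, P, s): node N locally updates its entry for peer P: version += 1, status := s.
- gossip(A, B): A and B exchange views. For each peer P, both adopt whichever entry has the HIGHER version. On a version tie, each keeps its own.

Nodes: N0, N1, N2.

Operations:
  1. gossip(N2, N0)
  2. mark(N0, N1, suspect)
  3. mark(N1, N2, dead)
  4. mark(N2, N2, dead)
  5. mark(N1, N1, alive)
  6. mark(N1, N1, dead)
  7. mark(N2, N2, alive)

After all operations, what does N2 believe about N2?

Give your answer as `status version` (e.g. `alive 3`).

Answer: alive 2

Derivation:
Op 1: gossip N2<->N0 -> N2.N0=(alive,v0) N2.N1=(alive,v0) N2.N2=(alive,v0) | N0.N0=(alive,v0) N0.N1=(alive,v0) N0.N2=(alive,v0)
Op 2: N0 marks N1=suspect -> (suspect,v1)
Op 3: N1 marks N2=dead -> (dead,v1)
Op 4: N2 marks N2=dead -> (dead,v1)
Op 5: N1 marks N1=alive -> (alive,v1)
Op 6: N1 marks N1=dead -> (dead,v2)
Op 7: N2 marks N2=alive -> (alive,v2)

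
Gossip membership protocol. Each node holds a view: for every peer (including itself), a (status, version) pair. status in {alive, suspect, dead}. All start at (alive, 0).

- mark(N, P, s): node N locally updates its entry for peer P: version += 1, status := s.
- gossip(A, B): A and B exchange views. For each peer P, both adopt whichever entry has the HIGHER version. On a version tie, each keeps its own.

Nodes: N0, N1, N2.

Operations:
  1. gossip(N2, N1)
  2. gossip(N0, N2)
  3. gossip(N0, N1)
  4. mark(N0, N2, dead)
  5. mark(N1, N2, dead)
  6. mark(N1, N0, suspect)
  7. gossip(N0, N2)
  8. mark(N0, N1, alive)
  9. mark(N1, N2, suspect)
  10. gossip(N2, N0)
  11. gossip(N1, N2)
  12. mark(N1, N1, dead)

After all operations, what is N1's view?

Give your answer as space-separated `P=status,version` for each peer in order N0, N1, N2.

Answer: N0=suspect,1 N1=dead,2 N2=suspect,2

Derivation:
Op 1: gossip N2<->N1 -> N2.N0=(alive,v0) N2.N1=(alive,v0) N2.N2=(alive,v0) | N1.N0=(alive,v0) N1.N1=(alive,v0) N1.N2=(alive,v0)
Op 2: gossip N0<->N2 -> N0.N0=(alive,v0) N0.N1=(alive,v0) N0.N2=(alive,v0) | N2.N0=(alive,v0) N2.N1=(alive,v0) N2.N2=(alive,v0)
Op 3: gossip N0<->N1 -> N0.N0=(alive,v0) N0.N1=(alive,v0) N0.N2=(alive,v0) | N1.N0=(alive,v0) N1.N1=(alive,v0) N1.N2=(alive,v0)
Op 4: N0 marks N2=dead -> (dead,v1)
Op 5: N1 marks N2=dead -> (dead,v1)
Op 6: N1 marks N0=suspect -> (suspect,v1)
Op 7: gossip N0<->N2 -> N0.N0=(alive,v0) N0.N1=(alive,v0) N0.N2=(dead,v1) | N2.N0=(alive,v0) N2.N1=(alive,v0) N2.N2=(dead,v1)
Op 8: N0 marks N1=alive -> (alive,v1)
Op 9: N1 marks N2=suspect -> (suspect,v2)
Op 10: gossip N2<->N0 -> N2.N0=(alive,v0) N2.N1=(alive,v1) N2.N2=(dead,v1) | N0.N0=(alive,v0) N0.N1=(alive,v1) N0.N2=(dead,v1)
Op 11: gossip N1<->N2 -> N1.N0=(suspect,v1) N1.N1=(alive,v1) N1.N2=(suspect,v2) | N2.N0=(suspect,v1) N2.N1=(alive,v1) N2.N2=(suspect,v2)
Op 12: N1 marks N1=dead -> (dead,v2)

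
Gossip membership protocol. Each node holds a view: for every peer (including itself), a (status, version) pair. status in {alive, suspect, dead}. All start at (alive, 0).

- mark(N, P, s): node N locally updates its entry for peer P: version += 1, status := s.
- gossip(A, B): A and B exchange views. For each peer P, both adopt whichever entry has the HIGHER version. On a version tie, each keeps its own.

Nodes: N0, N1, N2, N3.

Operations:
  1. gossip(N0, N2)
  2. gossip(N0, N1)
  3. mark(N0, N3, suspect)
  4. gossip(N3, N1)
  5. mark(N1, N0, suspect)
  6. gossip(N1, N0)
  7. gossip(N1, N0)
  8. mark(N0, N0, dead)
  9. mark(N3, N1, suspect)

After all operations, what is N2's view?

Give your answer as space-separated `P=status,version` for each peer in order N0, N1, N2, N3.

Answer: N0=alive,0 N1=alive,0 N2=alive,0 N3=alive,0

Derivation:
Op 1: gossip N0<->N2 -> N0.N0=(alive,v0) N0.N1=(alive,v0) N0.N2=(alive,v0) N0.N3=(alive,v0) | N2.N0=(alive,v0) N2.N1=(alive,v0) N2.N2=(alive,v0) N2.N3=(alive,v0)
Op 2: gossip N0<->N1 -> N0.N0=(alive,v0) N0.N1=(alive,v0) N0.N2=(alive,v0) N0.N3=(alive,v0) | N1.N0=(alive,v0) N1.N1=(alive,v0) N1.N2=(alive,v0) N1.N3=(alive,v0)
Op 3: N0 marks N3=suspect -> (suspect,v1)
Op 4: gossip N3<->N1 -> N3.N0=(alive,v0) N3.N1=(alive,v0) N3.N2=(alive,v0) N3.N3=(alive,v0) | N1.N0=(alive,v0) N1.N1=(alive,v0) N1.N2=(alive,v0) N1.N3=(alive,v0)
Op 5: N1 marks N0=suspect -> (suspect,v1)
Op 6: gossip N1<->N0 -> N1.N0=(suspect,v1) N1.N1=(alive,v0) N1.N2=(alive,v0) N1.N3=(suspect,v1) | N0.N0=(suspect,v1) N0.N1=(alive,v0) N0.N2=(alive,v0) N0.N3=(suspect,v1)
Op 7: gossip N1<->N0 -> N1.N0=(suspect,v1) N1.N1=(alive,v0) N1.N2=(alive,v0) N1.N3=(suspect,v1) | N0.N0=(suspect,v1) N0.N1=(alive,v0) N0.N2=(alive,v0) N0.N3=(suspect,v1)
Op 8: N0 marks N0=dead -> (dead,v2)
Op 9: N3 marks N1=suspect -> (suspect,v1)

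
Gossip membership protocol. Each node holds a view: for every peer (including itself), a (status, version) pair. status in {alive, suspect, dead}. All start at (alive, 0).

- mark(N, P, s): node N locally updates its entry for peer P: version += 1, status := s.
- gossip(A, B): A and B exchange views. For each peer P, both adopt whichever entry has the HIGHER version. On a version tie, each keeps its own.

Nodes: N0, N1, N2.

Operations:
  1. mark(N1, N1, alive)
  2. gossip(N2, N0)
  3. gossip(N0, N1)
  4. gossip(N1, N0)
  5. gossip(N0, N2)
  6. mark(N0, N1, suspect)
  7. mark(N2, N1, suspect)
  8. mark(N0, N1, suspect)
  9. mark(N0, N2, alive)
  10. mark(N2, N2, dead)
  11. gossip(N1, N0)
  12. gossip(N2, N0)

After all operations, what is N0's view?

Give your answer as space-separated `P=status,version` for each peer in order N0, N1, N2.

Op 1: N1 marks N1=alive -> (alive,v1)
Op 2: gossip N2<->N0 -> N2.N0=(alive,v0) N2.N1=(alive,v0) N2.N2=(alive,v0) | N0.N0=(alive,v0) N0.N1=(alive,v0) N0.N2=(alive,v0)
Op 3: gossip N0<->N1 -> N0.N0=(alive,v0) N0.N1=(alive,v1) N0.N2=(alive,v0) | N1.N0=(alive,v0) N1.N1=(alive,v1) N1.N2=(alive,v0)
Op 4: gossip N1<->N0 -> N1.N0=(alive,v0) N1.N1=(alive,v1) N1.N2=(alive,v0) | N0.N0=(alive,v0) N0.N1=(alive,v1) N0.N2=(alive,v0)
Op 5: gossip N0<->N2 -> N0.N0=(alive,v0) N0.N1=(alive,v1) N0.N2=(alive,v0) | N2.N0=(alive,v0) N2.N1=(alive,v1) N2.N2=(alive,v0)
Op 6: N0 marks N1=suspect -> (suspect,v2)
Op 7: N2 marks N1=suspect -> (suspect,v2)
Op 8: N0 marks N1=suspect -> (suspect,v3)
Op 9: N0 marks N2=alive -> (alive,v1)
Op 10: N2 marks N2=dead -> (dead,v1)
Op 11: gossip N1<->N0 -> N1.N0=(alive,v0) N1.N1=(suspect,v3) N1.N2=(alive,v1) | N0.N0=(alive,v0) N0.N1=(suspect,v3) N0.N2=(alive,v1)
Op 12: gossip N2<->N0 -> N2.N0=(alive,v0) N2.N1=(suspect,v3) N2.N2=(dead,v1) | N0.N0=(alive,v0) N0.N1=(suspect,v3) N0.N2=(alive,v1)

Answer: N0=alive,0 N1=suspect,3 N2=alive,1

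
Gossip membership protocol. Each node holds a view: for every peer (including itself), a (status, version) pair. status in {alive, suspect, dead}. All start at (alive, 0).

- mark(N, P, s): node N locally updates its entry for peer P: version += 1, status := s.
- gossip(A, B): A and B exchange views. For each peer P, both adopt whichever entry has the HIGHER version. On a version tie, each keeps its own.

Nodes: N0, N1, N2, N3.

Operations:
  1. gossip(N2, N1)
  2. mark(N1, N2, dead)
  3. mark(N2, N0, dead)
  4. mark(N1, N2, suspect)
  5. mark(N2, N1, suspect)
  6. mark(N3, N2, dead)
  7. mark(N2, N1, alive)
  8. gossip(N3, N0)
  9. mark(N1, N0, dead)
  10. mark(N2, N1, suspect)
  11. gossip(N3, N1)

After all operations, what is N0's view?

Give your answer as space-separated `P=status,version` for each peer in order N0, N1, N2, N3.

Op 1: gossip N2<->N1 -> N2.N0=(alive,v0) N2.N1=(alive,v0) N2.N2=(alive,v0) N2.N3=(alive,v0) | N1.N0=(alive,v0) N1.N1=(alive,v0) N1.N2=(alive,v0) N1.N3=(alive,v0)
Op 2: N1 marks N2=dead -> (dead,v1)
Op 3: N2 marks N0=dead -> (dead,v1)
Op 4: N1 marks N2=suspect -> (suspect,v2)
Op 5: N2 marks N1=suspect -> (suspect,v1)
Op 6: N3 marks N2=dead -> (dead,v1)
Op 7: N2 marks N1=alive -> (alive,v2)
Op 8: gossip N3<->N0 -> N3.N0=(alive,v0) N3.N1=(alive,v0) N3.N2=(dead,v1) N3.N3=(alive,v0) | N0.N0=(alive,v0) N0.N1=(alive,v0) N0.N2=(dead,v1) N0.N3=(alive,v0)
Op 9: N1 marks N0=dead -> (dead,v1)
Op 10: N2 marks N1=suspect -> (suspect,v3)
Op 11: gossip N3<->N1 -> N3.N0=(dead,v1) N3.N1=(alive,v0) N3.N2=(suspect,v2) N3.N3=(alive,v0) | N1.N0=(dead,v1) N1.N1=(alive,v0) N1.N2=(suspect,v2) N1.N3=(alive,v0)

Answer: N0=alive,0 N1=alive,0 N2=dead,1 N3=alive,0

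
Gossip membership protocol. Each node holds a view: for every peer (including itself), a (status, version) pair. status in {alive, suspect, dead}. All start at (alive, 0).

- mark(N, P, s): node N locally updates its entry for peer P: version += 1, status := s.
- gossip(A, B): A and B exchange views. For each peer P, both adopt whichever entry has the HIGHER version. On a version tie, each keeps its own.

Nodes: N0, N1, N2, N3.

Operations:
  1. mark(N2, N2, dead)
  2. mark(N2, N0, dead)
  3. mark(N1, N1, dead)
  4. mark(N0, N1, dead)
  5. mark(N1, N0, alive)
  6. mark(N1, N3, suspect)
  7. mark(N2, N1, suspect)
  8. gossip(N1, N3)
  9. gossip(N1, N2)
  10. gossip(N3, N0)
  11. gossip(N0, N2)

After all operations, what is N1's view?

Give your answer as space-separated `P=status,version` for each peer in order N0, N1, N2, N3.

Answer: N0=alive,1 N1=dead,1 N2=dead,1 N3=suspect,1

Derivation:
Op 1: N2 marks N2=dead -> (dead,v1)
Op 2: N2 marks N0=dead -> (dead,v1)
Op 3: N1 marks N1=dead -> (dead,v1)
Op 4: N0 marks N1=dead -> (dead,v1)
Op 5: N1 marks N0=alive -> (alive,v1)
Op 6: N1 marks N3=suspect -> (suspect,v1)
Op 7: N2 marks N1=suspect -> (suspect,v1)
Op 8: gossip N1<->N3 -> N1.N0=(alive,v1) N1.N1=(dead,v1) N1.N2=(alive,v0) N1.N3=(suspect,v1) | N3.N0=(alive,v1) N3.N1=(dead,v1) N3.N2=(alive,v0) N3.N3=(suspect,v1)
Op 9: gossip N1<->N2 -> N1.N0=(alive,v1) N1.N1=(dead,v1) N1.N2=(dead,v1) N1.N3=(suspect,v1) | N2.N0=(dead,v1) N2.N1=(suspect,v1) N2.N2=(dead,v1) N2.N3=(suspect,v1)
Op 10: gossip N3<->N0 -> N3.N0=(alive,v1) N3.N1=(dead,v1) N3.N2=(alive,v0) N3.N3=(suspect,v1) | N0.N0=(alive,v1) N0.N1=(dead,v1) N0.N2=(alive,v0) N0.N3=(suspect,v1)
Op 11: gossip N0<->N2 -> N0.N0=(alive,v1) N0.N1=(dead,v1) N0.N2=(dead,v1) N0.N3=(suspect,v1) | N2.N0=(dead,v1) N2.N1=(suspect,v1) N2.N2=(dead,v1) N2.N3=(suspect,v1)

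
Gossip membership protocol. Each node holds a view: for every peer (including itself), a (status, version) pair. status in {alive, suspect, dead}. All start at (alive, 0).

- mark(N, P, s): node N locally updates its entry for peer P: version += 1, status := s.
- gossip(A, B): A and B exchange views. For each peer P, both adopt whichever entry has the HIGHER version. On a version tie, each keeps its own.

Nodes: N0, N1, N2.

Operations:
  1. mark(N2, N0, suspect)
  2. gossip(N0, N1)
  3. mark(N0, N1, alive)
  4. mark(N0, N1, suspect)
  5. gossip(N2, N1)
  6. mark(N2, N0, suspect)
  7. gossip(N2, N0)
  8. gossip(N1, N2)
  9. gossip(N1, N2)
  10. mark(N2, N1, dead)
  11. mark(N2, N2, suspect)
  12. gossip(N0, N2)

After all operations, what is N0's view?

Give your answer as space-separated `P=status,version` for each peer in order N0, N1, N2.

Answer: N0=suspect,2 N1=dead,3 N2=suspect,1

Derivation:
Op 1: N2 marks N0=suspect -> (suspect,v1)
Op 2: gossip N0<->N1 -> N0.N0=(alive,v0) N0.N1=(alive,v0) N0.N2=(alive,v0) | N1.N0=(alive,v0) N1.N1=(alive,v0) N1.N2=(alive,v0)
Op 3: N0 marks N1=alive -> (alive,v1)
Op 4: N0 marks N1=suspect -> (suspect,v2)
Op 5: gossip N2<->N1 -> N2.N0=(suspect,v1) N2.N1=(alive,v0) N2.N2=(alive,v0) | N1.N0=(suspect,v1) N1.N1=(alive,v0) N1.N2=(alive,v0)
Op 6: N2 marks N0=suspect -> (suspect,v2)
Op 7: gossip N2<->N0 -> N2.N0=(suspect,v2) N2.N1=(suspect,v2) N2.N2=(alive,v0) | N0.N0=(suspect,v2) N0.N1=(suspect,v2) N0.N2=(alive,v0)
Op 8: gossip N1<->N2 -> N1.N0=(suspect,v2) N1.N1=(suspect,v2) N1.N2=(alive,v0) | N2.N0=(suspect,v2) N2.N1=(suspect,v2) N2.N2=(alive,v0)
Op 9: gossip N1<->N2 -> N1.N0=(suspect,v2) N1.N1=(suspect,v2) N1.N2=(alive,v0) | N2.N0=(suspect,v2) N2.N1=(suspect,v2) N2.N2=(alive,v0)
Op 10: N2 marks N1=dead -> (dead,v3)
Op 11: N2 marks N2=suspect -> (suspect,v1)
Op 12: gossip N0<->N2 -> N0.N0=(suspect,v2) N0.N1=(dead,v3) N0.N2=(suspect,v1) | N2.N0=(suspect,v2) N2.N1=(dead,v3) N2.N2=(suspect,v1)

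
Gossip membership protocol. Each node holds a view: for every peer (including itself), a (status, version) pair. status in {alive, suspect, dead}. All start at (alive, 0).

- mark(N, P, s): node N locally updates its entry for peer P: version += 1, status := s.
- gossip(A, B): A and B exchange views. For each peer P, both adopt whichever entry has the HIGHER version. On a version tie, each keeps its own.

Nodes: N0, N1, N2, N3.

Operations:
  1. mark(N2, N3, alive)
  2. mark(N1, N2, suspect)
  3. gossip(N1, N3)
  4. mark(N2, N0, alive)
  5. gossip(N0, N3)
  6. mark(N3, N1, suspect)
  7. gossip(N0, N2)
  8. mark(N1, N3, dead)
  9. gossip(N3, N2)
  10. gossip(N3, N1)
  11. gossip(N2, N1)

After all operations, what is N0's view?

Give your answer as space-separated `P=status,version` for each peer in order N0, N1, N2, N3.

Answer: N0=alive,1 N1=alive,0 N2=suspect,1 N3=alive,1

Derivation:
Op 1: N2 marks N3=alive -> (alive,v1)
Op 2: N1 marks N2=suspect -> (suspect,v1)
Op 3: gossip N1<->N3 -> N1.N0=(alive,v0) N1.N1=(alive,v0) N1.N2=(suspect,v1) N1.N3=(alive,v0) | N3.N0=(alive,v0) N3.N1=(alive,v0) N3.N2=(suspect,v1) N3.N3=(alive,v0)
Op 4: N2 marks N0=alive -> (alive,v1)
Op 5: gossip N0<->N3 -> N0.N0=(alive,v0) N0.N1=(alive,v0) N0.N2=(suspect,v1) N0.N3=(alive,v0) | N3.N0=(alive,v0) N3.N1=(alive,v0) N3.N2=(suspect,v1) N3.N3=(alive,v0)
Op 6: N3 marks N1=suspect -> (suspect,v1)
Op 7: gossip N0<->N2 -> N0.N0=(alive,v1) N0.N1=(alive,v0) N0.N2=(suspect,v1) N0.N3=(alive,v1) | N2.N0=(alive,v1) N2.N1=(alive,v0) N2.N2=(suspect,v1) N2.N3=(alive,v1)
Op 8: N1 marks N3=dead -> (dead,v1)
Op 9: gossip N3<->N2 -> N3.N0=(alive,v1) N3.N1=(suspect,v1) N3.N2=(suspect,v1) N3.N3=(alive,v1) | N2.N0=(alive,v1) N2.N1=(suspect,v1) N2.N2=(suspect,v1) N2.N3=(alive,v1)
Op 10: gossip N3<->N1 -> N3.N0=(alive,v1) N3.N1=(suspect,v1) N3.N2=(suspect,v1) N3.N3=(alive,v1) | N1.N0=(alive,v1) N1.N1=(suspect,v1) N1.N2=(suspect,v1) N1.N3=(dead,v1)
Op 11: gossip N2<->N1 -> N2.N0=(alive,v1) N2.N1=(suspect,v1) N2.N2=(suspect,v1) N2.N3=(alive,v1) | N1.N0=(alive,v1) N1.N1=(suspect,v1) N1.N2=(suspect,v1) N1.N3=(dead,v1)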